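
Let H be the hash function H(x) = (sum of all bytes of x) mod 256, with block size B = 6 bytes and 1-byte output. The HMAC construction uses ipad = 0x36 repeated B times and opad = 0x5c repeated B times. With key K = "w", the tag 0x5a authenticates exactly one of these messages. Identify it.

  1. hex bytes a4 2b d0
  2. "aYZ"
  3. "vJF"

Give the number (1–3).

2

Key "w" = 77 is 1 byte ≤ B = 6; zero-pad to 6 bytes: K' = 77 00 00 00 00 00.
K' ⊕ ipad = 41 36 36 36 36 36; K' ⊕ opad = 2b 5c 5c 5c 5c 5c.
m1: inner = H(41 36 36 36 36 36 a4 2b d0) = ee; tag = H(2b 5c 5c 5c 5c 5c ee) = e5
m2: inner = H(41 36 36 36 36 36 61 59 5a) = 63; tag = H(2b 5c 5c 5c 5c 5c 63) = 5a ← matches
m3: inner = H(41 36 36 36 36 36 76 4a 46) = 55; tag = H(2b 5c 5c 5c 5c 5c 55) = 4c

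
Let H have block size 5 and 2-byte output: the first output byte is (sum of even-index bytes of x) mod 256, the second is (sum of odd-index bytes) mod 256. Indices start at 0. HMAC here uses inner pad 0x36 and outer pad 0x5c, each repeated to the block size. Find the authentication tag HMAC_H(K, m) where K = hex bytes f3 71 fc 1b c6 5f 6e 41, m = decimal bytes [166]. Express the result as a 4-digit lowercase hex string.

Key hex bytes f3 71 fc 1b c6 5f 6e 41 is 8 bytes > B = 5, so hash it first: H(key) = 23 2c, then zero-pad to 5 bytes: K' = 23 2c 00 00 00.
K' ⊕ ipad = 15 1a 36 36 36.  K' ⊕ opad = 7f 70 5c 5c 5c.
Inner input = (K'⊕ipad) ∥ m = 15 1a 36 36 36 ∥ a6.
Inner hash: even-index sum = 129 mod 256 = 129; odd-index sum = 246 mod 256 = 246 → 81 f6.
Outer input = (K'⊕opad) ∥ inner = 7f 70 5c 5c 5c ∥ 81 f6.
Outer hash (tag): even-index sum = 557 mod 256 = 45; odd-index sum = 333 mod 256 = 77 → 2d 4d.

2d4d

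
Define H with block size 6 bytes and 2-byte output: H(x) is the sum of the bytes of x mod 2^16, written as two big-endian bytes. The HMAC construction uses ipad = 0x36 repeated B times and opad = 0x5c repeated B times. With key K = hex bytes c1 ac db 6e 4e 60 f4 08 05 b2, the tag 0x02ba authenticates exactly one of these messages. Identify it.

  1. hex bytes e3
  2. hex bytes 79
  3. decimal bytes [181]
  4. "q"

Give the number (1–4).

Key hex bytes c1 ac db 6e 4e 60 f4 08 05 b2 is 10 bytes > B = 6, so hash it first: H(key) = 05 17, then zero-pad to 6 bytes: K' = 05 17 00 00 00 00.
K' ⊕ ipad = 33 21 36 36 36 36; K' ⊕ opad = 59 4b 5c 5c 5c 5c.
m1: inner = H(33 21 36 36 36 36 e3) = 02 0f; tag = H(59 4b 5c 5c 5c 5c 02 0f) = 0225
m2: inner = H(33 21 36 36 36 36 79) = 01 a5; tag = H(59 4b 5c 5c 5c 5c 01 a5) = 02ba ← matches
m3: inner = H(33 21 36 36 36 36 b5) = 01 e1; tag = H(59 4b 5c 5c 5c 5c 01 e1) = 02f6
m4: inner = H(33 21 36 36 36 36 71) = 01 9d; tag = H(59 4b 5c 5c 5c 5c 01 9d) = 02b2

2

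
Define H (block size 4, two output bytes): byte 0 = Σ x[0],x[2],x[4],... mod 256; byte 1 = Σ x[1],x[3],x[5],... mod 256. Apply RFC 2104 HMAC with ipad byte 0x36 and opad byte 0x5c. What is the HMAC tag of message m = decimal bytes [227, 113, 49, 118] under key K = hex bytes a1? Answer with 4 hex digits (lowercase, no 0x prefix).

3a0b

Key hex bytes a1 is 1 byte ≤ B = 4; zero-pad to 4 bytes: K' = a1 00 00 00.
K' ⊕ ipad = 97 36 36 36.  K' ⊕ opad = fd 5c 5c 5c.
Inner input = (K'⊕ipad) ∥ m = 97 36 36 36 ∥ e3 71 31 76.
Inner hash: even-index sum = 481 mod 256 = 225; odd-index sum = 339 mod 256 = 83 → e1 53.
Outer input = (K'⊕opad) ∥ inner = fd 5c 5c 5c ∥ e1 53.
Outer hash (tag): even-index sum = 570 mod 256 = 58; odd-index sum = 267 mod 256 = 11 → 3a 0b.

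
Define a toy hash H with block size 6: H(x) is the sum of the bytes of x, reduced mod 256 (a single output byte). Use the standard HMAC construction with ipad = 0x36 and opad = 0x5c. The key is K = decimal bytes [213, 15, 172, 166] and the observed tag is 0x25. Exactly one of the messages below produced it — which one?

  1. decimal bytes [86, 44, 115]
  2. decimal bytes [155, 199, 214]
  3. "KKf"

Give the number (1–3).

1

Key decimal bytes [213, 15, 172, 166] = d5 0f ac a6 is 4 bytes ≤ B = 6; zero-pad to 6 bytes: K' = d5 0f ac a6 00 00.
K' ⊕ ipad = e3 39 9a 90 36 36; K' ⊕ opad = 89 53 f0 fa 5c 5c.
m1: inner = H(e3 39 9a 90 36 36 56 2c 73) = a7; tag = H(89 53 f0 fa 5c 5c a7) = 25 ← matches
m2: inner = H(e3 39 9a 90 36 36 9b c7 d6) = ea; tag = H(89 53 f0 fa 5c 5c ea) = 68
m3: inner = H(e3 39 9a 90 36 36 4b 4b 66) = ae; tag = H(89 53 f0 fa 5c 5c ae) = 2c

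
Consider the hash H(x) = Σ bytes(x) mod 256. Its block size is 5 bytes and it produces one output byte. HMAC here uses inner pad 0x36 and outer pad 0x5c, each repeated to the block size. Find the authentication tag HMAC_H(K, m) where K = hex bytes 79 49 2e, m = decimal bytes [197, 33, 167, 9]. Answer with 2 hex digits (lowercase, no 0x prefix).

Key hex bytes 79 49 2e is 3 bytes ≤ B = 5; zero-pad to 5 bytes: K' = 79 49 2e 00 00.
K' ⊕ ipad = 4f 7f 18 36 36.  K' ⊕ opad = 25 15 72 5c 5c.
Inner input = (K'⊕ipad) ∥ m = 4f 7f 18 36 36 ∥ c5 21 a7 09.
Inner hash: sum = 79+127+24+54+54+197+33+167+9 = 744; mod 256 = 232 → e8.
Outer input = (K'⊕opad) ∥ inner = 25 15 72 5c 5c ∥ e8.
Outer hash (tag): sum = 37+21+114+92+92+232 = 588; mod 256 = 76 → 4c.

4c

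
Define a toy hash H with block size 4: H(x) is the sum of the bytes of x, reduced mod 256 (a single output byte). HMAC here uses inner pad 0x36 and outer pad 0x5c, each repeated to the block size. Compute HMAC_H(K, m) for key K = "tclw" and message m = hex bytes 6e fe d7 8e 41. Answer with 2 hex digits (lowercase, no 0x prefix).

Key "tclw" = 74 63 6c 77 is exactly B = 4 bytes: K' = 74 63 6c 77.
K' ⊕ ipad = 42 55 5a 41.  K' ⊕ opad = 28 3f 30 2b.
Inner input = (K'⊕ipad) ∥ m = 42 55 5a 41 ∥ 6e fe d7 8e 41.
Inner hash: sum = 66+85+90+65+110+254+215+142+65 = 1092; mod 256 = 68 → 44.
Outer input = (K'⊕opad) ∥ inner = 28 3f 30 2b ∥ 44.
Outer hash (tag): sum = 40+63+48+43+68 = 262; mod 256 = 6 → 06.

06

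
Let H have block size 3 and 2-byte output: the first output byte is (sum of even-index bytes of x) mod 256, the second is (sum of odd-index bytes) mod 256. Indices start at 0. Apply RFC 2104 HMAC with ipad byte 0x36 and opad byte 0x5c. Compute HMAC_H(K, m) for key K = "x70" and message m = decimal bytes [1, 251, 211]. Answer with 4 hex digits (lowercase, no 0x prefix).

Key "x70" = 78 37 30 is exactly B = 3 bytes: K' = 78 37 30.
K' ⊕ ipad = 4e 01 06.  K' ⊕ opad = 24 6b 6c.
Inner input = (K'⊕ipad) ∥ m = 4e 01 06 ∥ 01 fb d3.
Inner hash: even-index sum = 335 mod 256 = 79; odd-index sum = 213 mod 256 = 213 → 4f d5.
Outer input = (K'⊕opad) ∥ inner = 24 6b 6c ∥ 4f d5.
Outer hash (tag): even-index sum = 357 mod 256 = 101; odd-index sum = 186 mod 256 = 186 → 65 ba.

65ba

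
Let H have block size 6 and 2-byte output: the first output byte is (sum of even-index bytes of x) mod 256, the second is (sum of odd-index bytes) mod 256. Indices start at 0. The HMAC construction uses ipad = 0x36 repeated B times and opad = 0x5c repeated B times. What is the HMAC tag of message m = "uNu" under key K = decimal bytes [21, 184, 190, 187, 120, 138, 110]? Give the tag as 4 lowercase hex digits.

82de

Key decimal bytes [21, 184, 190, 187, 120, 138, 110] = 15 b8 be bb 78 8a 6e is 7 bytes > B = 6, so hash it first: H(key) = b9 fd, then zero-pad to 6 bytes: K' = b9 fd 00 00 00 00.
K' ⊕ ipad = 8f cb 36 36 36 36.  K' ⊕ opad = e5 a1 5c 5c 5c 5c.
Inner input = (K'⊕ipad) ∥ m = 8f cb 36 36 36 36 ∥ 75 4e 75.
Inner hash: even-index sum = 485 mod 256 = 229; odd-index sum = 389 mod 256 = 133 → e5 85.
Outer input = (K'⊕opad) ∥ inner = e5 a1 5c 5c 5c 5c ∥ e5 85.
Outer hash (tag): even-index sum = 642 mod 256 = 130; odd-index sum = 478 mod 256 = 222 → 82 de.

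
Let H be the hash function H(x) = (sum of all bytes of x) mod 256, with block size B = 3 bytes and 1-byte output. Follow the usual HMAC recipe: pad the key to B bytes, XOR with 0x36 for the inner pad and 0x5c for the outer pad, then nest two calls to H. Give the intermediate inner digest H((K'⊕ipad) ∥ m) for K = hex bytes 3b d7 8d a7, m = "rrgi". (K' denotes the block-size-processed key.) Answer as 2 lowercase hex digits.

90

Key hex bytes 3b d7 8d a7 is 4 bytes > B = 3, so hash it first: H(key) = 46, then zero-pad to 3 bytes: K' = 46 00 00.
K' ⊕ ipad = 70 36 36.
Inner input = 70 36 36 ∥ 72 72 67 69.
Inner hash: sum = 112+54+54+114+114+103+105 = 656; mod 256 = 144 → 90.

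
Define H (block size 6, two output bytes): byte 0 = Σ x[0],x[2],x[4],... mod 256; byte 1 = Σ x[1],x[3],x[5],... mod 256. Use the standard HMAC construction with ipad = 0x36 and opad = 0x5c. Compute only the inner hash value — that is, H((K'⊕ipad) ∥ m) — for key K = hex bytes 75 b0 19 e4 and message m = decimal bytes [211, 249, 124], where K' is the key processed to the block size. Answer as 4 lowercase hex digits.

Key hex bytes 75 b0 19 e4 is 4 bytes ≤ B = 6; zero-pad to 6 bytes: K' = 75 b0 19 e4 00 00.
K' ⊕ ipad = 43 86 2f d2 36 36.
Inner input = 43 86 2f d2 36 36 ∥ d3 f9 7c.
Inner hash: even-index sum = 503 mod 256 = 247; odd-index sum = 647 mod 256 = 135 → f7 87.

f787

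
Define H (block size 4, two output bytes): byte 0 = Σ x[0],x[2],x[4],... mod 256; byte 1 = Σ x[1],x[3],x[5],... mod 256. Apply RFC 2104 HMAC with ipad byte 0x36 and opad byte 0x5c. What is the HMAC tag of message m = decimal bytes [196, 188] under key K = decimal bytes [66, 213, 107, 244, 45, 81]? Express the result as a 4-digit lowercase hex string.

c8c0

Key decimal bytes [66, 213, 107, 244, 45, 81] = 42 d5 6b f4 2d 51 is 6 bytes > B = 4, so hash it first: H(key) = da 1a, then zero-pad to 4 bytes: K' = da 1a 00 00.
K' ⊕ ipad = ec 2c 36 36.  K' ⊕ opad = 86 46 5c 5c.
Inner input = (K'⊕ipad) ∥ m = ec 2c 36 36 ∥ c4 bc.
Inner hash: even-index sum = 486 mod 256 = 230; odd-index sum = 286 mod 256 = 30 → e6 1e.
Outer input = (K'⊕opad) ∥ inner = 86 46 5c 5c ∥ e6 1e.
Outer hash (tag): even-index sum = 456 mod 256 = 200; odd-index sum = 192 mod 256 = 192 → c8 c0.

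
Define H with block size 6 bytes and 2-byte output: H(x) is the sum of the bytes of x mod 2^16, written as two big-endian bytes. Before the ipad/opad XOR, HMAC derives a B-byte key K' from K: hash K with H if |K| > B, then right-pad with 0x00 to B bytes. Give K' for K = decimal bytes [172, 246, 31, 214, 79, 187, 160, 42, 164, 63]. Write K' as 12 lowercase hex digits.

054e00000000

|K| = 10 > B = 6, so first hash the key.
H(K): sum = 172+246+31+214+79+187+160+42+164+63 = 1358 → 05 4e.
Zero-pad H(K) = 05 4e to 6 bytes: K' = 05 4e 00 00 00 00.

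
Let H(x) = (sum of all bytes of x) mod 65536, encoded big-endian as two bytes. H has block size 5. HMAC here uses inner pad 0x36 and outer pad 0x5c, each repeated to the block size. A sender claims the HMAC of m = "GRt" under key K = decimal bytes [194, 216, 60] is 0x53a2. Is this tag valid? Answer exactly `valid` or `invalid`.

invalid

Key decimal bytes [194, 216, 60] = c2 d8 3c is 3 bytes ≤ B = 5; zero-pad to 5 bytes: K' = c2 d8 3c 00 00.
K' ⊕ ipad = f4 ee 0a 36 36; K' ⊕ opad = 9e 84 60 5c 5c.
Inner hash: sum = 244+238+10+54+54+71+82+116 = 869 → 03 65.
Outer hash (recomputed tag): sum = 158+132+96+92+92+3+101 = 674 → 02 a2.
Recomputed tag = 02a2; claimed = 53a2 → mismatch.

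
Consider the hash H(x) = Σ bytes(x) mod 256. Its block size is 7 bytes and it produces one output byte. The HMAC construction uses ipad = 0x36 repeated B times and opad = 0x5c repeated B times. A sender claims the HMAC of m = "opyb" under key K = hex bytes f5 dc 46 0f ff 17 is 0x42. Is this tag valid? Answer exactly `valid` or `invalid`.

invalid

Key hex bytes f5 dc 46 0f ff 17 is 6 bytes ≤ B = 7; zero-pad to 7 bytes: K' = f5 dc 46 0f ff 17 00.
K' ⊕ ipad = c3 ea 70 39 c9 21 36; K' ⊕ opad = a9 80 1a 53 a3 4b 5c.
Inner hash: sum = 195+234+112+57+201+33+54+111+112+121+98 = 1328; mod 256 = 48 → 30.
Outer hash (recomputed tag): sum = 169+128+26+83+163+75+92+48 = 784; mod 256 = 16 → 10.
Recomputed tag = 10; claimed = 42 → mismatch.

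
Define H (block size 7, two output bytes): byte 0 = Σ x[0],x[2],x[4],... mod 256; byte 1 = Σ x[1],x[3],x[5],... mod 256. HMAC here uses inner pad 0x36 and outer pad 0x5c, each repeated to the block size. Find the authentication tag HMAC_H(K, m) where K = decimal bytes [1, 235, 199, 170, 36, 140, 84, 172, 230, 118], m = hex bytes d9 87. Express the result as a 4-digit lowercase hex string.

Key decimal bytes [1, 235, 199, 170, 36, 140, 84, 172, 230, 118] = 01 eb c7 aa 24 8c 54 ac e6 76 is 10 bytes > B = 7, so hash it first: H(key) = 26 43, then zero-pad to 7 bytes: K' = 26 43 00 00 00 00 00.
K' ⊕ ipad = 10 75 36 36 36 36 36.  K' ⊕ opad = 7a 1f 5c 5c 5c 5c 5c.
Inner input = (K'⊕ipad) ∥ m = 10 75 36 36 36 36 36 ∥ d9 87.
Inner hash: even-index sum = 313 mod 256 = 57; odd-index sum = 442 mod 256 = 186 → 39 ba.
Outer input = (K'⊕opad) ∥ inner = 7a 1f 5c 5c 5c 5c 5c ∥ 39 ba.
Outer hash (tag): even-index sum = 584 mod 256 = 72; odd-index sum = 272 mod 256 = 16 → 48 10.

4810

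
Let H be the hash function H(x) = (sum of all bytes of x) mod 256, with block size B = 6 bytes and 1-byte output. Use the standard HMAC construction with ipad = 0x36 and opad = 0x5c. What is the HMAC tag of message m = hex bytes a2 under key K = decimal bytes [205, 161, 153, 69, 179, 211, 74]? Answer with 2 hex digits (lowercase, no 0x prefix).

e6

Key decimal bytes [205, 161, 153, 69, 179, 211, 74] = cd a1 99 45 b3 d3 4a is 7 bytes > B = 6, so hash it first: H(key) = 1c, then zero-pad to 6 bytes: K' = 1c 00 00 00 00 00.
K' ⊕ ipad = 2a 36 36 36 36 36.  K' ⊕ opad = 40 5c 5c 5c 5c 5c.
Inner input = (K'⊕ipad) ∥ m = 2a 36 36 36 36 36 ∥ a2.
Inner hash: sum = 42+54+54+54+54+54+162 = 474; mod 256 = 218 → da.
Outer input = (K'⊕opad) ∥ inner = 40 5c 5c 5c 5c 5c ∥ da.
Outer hash (tag): sum = 64+92+92+92+92+92+218 = 742; mod 256 = 230 → e6.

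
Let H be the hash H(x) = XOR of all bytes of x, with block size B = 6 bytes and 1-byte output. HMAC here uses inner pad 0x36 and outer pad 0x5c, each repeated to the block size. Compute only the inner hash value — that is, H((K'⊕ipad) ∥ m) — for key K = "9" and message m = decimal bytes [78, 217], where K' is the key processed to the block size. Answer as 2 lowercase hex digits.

ae

Key "9" = 39 is 1 byte ≤ B = 6; zero-pad to 6 bytes: K' = 39 00 00 00 00 00.
K' ⊕ ipad = 0f 36 36 36 36 36.
Inner input = 0f 36 36 36 36 36 ∥ 4e d9.
Inner hash: XOR 0f⊕36⊕36⊕36⊕36⊕36⊕4e⊕d9 = ae.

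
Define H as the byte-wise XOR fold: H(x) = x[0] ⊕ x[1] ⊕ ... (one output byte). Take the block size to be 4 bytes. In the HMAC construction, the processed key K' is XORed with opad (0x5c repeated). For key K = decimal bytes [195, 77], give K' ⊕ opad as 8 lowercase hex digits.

Key decimal bytes [195, 77] = c3 4d is 2 bytes ≤ B = 4; zero-pad to 4 bytes: K' = c3 4d 00 00.
XOR each byte with 0x5c: c3⊕5c=9f, 4d⊕5c=11, 00⊕5c=5c, 00⊕5c=5c.

9f115c5c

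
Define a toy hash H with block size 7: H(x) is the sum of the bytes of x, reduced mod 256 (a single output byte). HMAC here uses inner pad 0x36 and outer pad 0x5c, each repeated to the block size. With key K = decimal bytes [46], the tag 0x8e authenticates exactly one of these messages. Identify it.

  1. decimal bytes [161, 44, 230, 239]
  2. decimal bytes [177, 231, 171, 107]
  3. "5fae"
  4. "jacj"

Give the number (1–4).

4

Key decimal bytes [46] = 2e is 1 byte ≤ B = 7; zero-pad to 7 bytes: K' = 2e 00 00 00 00 00 00.
K' ⊕ ipad = 18 36 36 36 36 36 36; K' ⊕ opad = 72 5c 5c 5c 5c 5c 5c.
m1: inner = H(18 36 36 36 36 36 36 a1 2c e6 ef) = fe; tag = H(72 5c 5c 5c 5c 5c 5c fe) = 98
m2: inner = H(18 36 36 36 36 36 36 b1 e7 ab 6b) = 0a; tag = H(72 5c 5c 5c 5c 5c 5c 0a) = a4
m3: inner = H(18 36 36 36 36 36 36 35 66 61 65) = bd; tag = H(72 5c 5c 5c 5c 5c 5c bd) = 57
m4: inner = H(18 36 36 36 36 36 36 6a 61 63 6a) = f4; tag = H(72 5c 5c 5c 5c 5c 5c f4) = 8e ← matches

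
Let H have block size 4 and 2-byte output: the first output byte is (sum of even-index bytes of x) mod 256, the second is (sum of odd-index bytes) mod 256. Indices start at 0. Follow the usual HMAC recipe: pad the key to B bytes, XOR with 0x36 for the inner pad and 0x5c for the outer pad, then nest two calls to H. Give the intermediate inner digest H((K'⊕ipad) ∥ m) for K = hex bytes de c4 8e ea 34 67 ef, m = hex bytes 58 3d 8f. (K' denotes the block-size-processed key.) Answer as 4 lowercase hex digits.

Key hex bytes de c4 8e ea 34 67 ef is 7 bytes > B = 4, so hash it first: H(key) = 8f 15, then zero-pad to 4 bytes: K' = 8f 15 00 00.
K' ⊕ ipad = b9 23 36 36.
Inner input = b9 23 36 36 ∥ 58 3d 8f.
Inner hash: even-index sum = 470 mod 256 = 214; odd-index sum = 150 mod 256 = 150 → d6 96.

d696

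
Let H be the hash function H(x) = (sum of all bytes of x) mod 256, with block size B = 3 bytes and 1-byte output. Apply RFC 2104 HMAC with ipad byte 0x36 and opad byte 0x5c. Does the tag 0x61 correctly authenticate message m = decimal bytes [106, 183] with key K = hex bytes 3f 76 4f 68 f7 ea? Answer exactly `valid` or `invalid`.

invalid

Key hex bytes 3f 76 4f 68 f7 ea is 6 bytes > B = 3, so hash it first: H(key) = 4d, then zero-pad to 3 bytes: K' = 4d 00 00.
K' ⊕ ipad = 7b 36 36; K' ⊕ opad = 11 5c 5c.
Inner hash: sum = 123+54+54+106+183 = 520; mod 256 = 8 → 08.
Outer hash (recomputed tag): sum = 17+92+92+8 = 209 → d1.
Recomputed tag = d1; claimed = 61 → mismatch.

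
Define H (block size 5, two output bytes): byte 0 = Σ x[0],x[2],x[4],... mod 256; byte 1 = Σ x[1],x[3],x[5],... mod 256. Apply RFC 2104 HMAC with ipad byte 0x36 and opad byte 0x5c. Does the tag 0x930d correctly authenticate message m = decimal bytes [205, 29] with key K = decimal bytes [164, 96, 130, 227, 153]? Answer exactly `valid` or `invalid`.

Key decimal bytes [164, 96, 130, 227, 153] = a4 60 82 e3 99 is exactly B = 5 bytes: K' = a4 60 82 e3 99.
K' ⊕ ipad = 92 56 b4 d5 af; K' ⊕ opad = f8 3c de bf c5.
Inner hash: even-index sum = 530 mod 256 = 18; odd-index sum = 504 mod 256 = 248 → 12 f8.
Outer hash (recomputed tag): even-index sum = 915 mod 256 = 147; odd-index sum = 269 mod 256 = 13 → 93 0d.
Recomputed tag = 930d; claimed = 930d → match.

valid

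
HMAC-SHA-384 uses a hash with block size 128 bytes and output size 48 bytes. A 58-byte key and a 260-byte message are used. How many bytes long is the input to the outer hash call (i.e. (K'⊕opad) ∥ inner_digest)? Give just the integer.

Key is 58 ≤ 128 bytes, zero-padded: |K'| = 128.
Outer input = (K'⊕opad) ∥ H(inner) → 128 + 48 = 176 bytes.

176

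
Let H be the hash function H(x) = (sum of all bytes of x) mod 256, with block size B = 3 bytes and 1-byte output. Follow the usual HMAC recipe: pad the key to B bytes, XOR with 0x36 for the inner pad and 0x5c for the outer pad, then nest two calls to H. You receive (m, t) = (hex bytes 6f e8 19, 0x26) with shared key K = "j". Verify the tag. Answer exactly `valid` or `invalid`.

valid

Key "j" = 6a is 1 byte ≤ B = 3; zero-pad to 3 bytes: K' = 6a 00 00.
K' ⊕ ipad = 5c 36 36; K' ⊕ opad = 36 5c 5c.
Inner hash: sum = 92+54+54+111+232+25 = 568; mod 256 = 56 → 38.
Outer hash (recomputed tag): sum = 54+92+92+56 = 294; mod 256 = 38 → 26.
Recomputed tag = 26; claimed = 26 → match.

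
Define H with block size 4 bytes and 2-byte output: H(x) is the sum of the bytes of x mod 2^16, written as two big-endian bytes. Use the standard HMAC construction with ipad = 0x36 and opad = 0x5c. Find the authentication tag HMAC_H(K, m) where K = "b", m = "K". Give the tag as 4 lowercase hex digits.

0194

Key "b" = 62 is 1 byte ≤ B = 4; zero-pad to 4 bytes: K' = 62 00 00 00.
K' ⊕ ipad = 54 36 36 36.  K' ⊕ opad = 3e 5c 5c 5c.
Inner input = (K'⊕ipad) ∥ m = 54 36 36 36 ∥ 4b.
Inner hash: sum = 84+54+54+54+75 = 321 → 01 41.
Outer input = (K'⊕opad) ∥ inner = 3e 5c 5c 5c ∥ 01 41.
Outer hash (tag): sum = 62+92+92+92+1+65 = 404 → 01 94.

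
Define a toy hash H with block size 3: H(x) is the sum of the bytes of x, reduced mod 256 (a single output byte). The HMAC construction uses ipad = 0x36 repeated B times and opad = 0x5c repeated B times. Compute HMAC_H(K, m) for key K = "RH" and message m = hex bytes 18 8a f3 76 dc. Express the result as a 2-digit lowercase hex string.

Key "RH" = 52 48 is 2 bytes ≤ B = 3; zero-pad to 3 bytes: K' = 52 48 00.
K' ⊕ ipad = 64 7e 36.  K' ⊕ opad = 0e 14 5c.
Inner input = (K'⊕ipad) ∥ m = 64 7e 36 ∥ 18 8a f3 76 dc.
Inner hash: sum = 100+126+54+24+138+243+118+220 = 1023; mod 256 = 255 → ff.
Outer input = (K'⊕opad) ∥ inner = 0e 14 5c ∥ ff.
Outer hash (tag): sum = 14+20+92+255 = 381; mod 256 = 125 → 7d.

7d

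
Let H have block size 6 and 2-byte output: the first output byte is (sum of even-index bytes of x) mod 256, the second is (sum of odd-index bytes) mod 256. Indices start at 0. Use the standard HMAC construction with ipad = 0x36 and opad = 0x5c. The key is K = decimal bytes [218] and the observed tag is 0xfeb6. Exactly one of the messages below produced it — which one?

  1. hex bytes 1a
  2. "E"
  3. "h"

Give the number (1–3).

Key decimal bytes [218] = da is 1 byte ≤ B = 6; zero-pad to 6 bytes: K' = da 00 00 00 00 00.
K' ⊕ ipad = ec 36 36 36 36 36; K' ⊕ opad = 86 5c 5c 5c 5c 5c.
m1: inner = H(ec 36 36 36 36 36 1a) = 72 a2; tag = H(86 5c 5c 5c 5c 5c 72 a2) = b0b6
m2: inner = H(ec 36 36 36 36 36 45) = 9d a2; tag = H(86 5c 5c 5c 5c 5c 9d a2) = dbb6
m3: inner = H(ec 36 36 36 36 36 68) = c0 a2; tag = H(86 5c 5c 5c 5c 5c c0 a2) = feb6 ← matches

3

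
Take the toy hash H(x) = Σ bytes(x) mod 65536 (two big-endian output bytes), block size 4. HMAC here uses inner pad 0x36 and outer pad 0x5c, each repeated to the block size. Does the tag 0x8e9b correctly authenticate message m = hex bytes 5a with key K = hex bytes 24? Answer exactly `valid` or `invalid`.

Key hex bytes 24 is 1 byte ≤ B = 4; zero-pad to 4 bytes: K' = 24 00 00 00.
K' ⊕ ipad = 12 36 36 36; K' ⊕ opad = 78 5c 5c 5c.
Inner hash: sum = 18+54+54+54+90 = 270 → 01 0e.
Outer hash (recomputed tag): sum = 120+92+92+92+1+14 = 411 → 01 9b.
Recomputed tag = 019b; claimed = 8e9b → mismatch.

invalid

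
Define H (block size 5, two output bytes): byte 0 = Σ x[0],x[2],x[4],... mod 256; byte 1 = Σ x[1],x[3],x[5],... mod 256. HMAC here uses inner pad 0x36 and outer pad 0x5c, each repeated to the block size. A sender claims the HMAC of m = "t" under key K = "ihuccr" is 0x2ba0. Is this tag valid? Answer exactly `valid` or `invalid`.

invalid

Key "ihuccr" = 69 68 75 63 63 72 is 6 bytes > B = 5, so hash it first: H(key) = 41 3d, then zero-pad to 5 bytes: K' = 41 3d 00 00 00.
K' ⊕ ipad = 77 0b 36 36 36; K' ⊕ opad = 1d 61 5c 5c 5c.
Inner hash: even-index sum = 227 mod 256 = 227; odd-index sum = 181 mod 256 = 181 → e3 b5.
Outer hash (recomputed tag): even-index sum = 394 mod 256 = 138; odd-index sum = 416 mod 256 = 160 → 8a a0.
Recomputed tag = 8aa0; claimed = 2ba0 → mismatch.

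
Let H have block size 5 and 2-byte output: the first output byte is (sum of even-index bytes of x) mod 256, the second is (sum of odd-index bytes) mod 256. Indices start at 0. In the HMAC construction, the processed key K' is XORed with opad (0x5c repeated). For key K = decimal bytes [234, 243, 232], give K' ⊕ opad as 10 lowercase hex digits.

b6afb45c5c

Key decimal bytes [234, 243, 232] = ea f3 e8 is 3 bytes ≤ B = 5; zero-pad to 5 bytes: K' = ea f3 e8 00 00.
XOR each byte with 0x5c: ea⊕5c=b6, f3⊕5c=af, e8⊕5c=b4, 00⊕5c=5c, 00⊕5c=5c.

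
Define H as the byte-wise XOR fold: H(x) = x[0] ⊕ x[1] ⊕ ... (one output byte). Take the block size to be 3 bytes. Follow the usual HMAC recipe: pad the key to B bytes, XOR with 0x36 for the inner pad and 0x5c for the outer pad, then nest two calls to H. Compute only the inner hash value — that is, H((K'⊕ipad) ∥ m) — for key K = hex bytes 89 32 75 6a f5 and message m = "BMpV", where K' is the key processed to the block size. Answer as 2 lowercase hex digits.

4e

Key hex bytes 89 32 75 6a f5 is 5 bytes > B = 3, so hash it first: H(key) = 51, then zero-pad to 3 bytes: K' = 51 00 00.
K' ⊕ ipad = 67 36 36.
Inner input = 67 36 36 ∥ 42 4d 70 56.
Inner hash: XOR 67⊕36⊕36⊕42⊕4d⊕70⊕56 = 4e.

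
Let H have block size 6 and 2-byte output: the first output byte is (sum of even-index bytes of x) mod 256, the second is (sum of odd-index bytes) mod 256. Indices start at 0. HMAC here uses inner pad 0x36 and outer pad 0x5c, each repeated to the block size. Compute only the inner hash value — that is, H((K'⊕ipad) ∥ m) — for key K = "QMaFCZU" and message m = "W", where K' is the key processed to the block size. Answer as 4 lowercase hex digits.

Key "QMaFCZU" = 51 4d 61 46 43 5a 55 is 7 bytes > B = 6, so hash it first: H(key) = 4a ed, then zero-pad to 6 bytes: K' = 4a ed 00 00 00 00.
K' ⊕ ipad = 7c db 36 36 36 36.
Inner input = 7c db 36 36 36 36 ∥ 57.
Inner hash: even-index sum = 319 mod 256 = 63; odd-index sum = 327 mod 256 = 71 → 3f 47.

3f47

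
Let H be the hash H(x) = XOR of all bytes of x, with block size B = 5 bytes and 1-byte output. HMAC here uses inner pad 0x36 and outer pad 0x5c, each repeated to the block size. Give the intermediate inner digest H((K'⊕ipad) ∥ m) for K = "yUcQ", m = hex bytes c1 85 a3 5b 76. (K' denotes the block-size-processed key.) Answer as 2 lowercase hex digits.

Key "yUcQ" = 79 55 63 51 is 4 bytes ≤ B = 5; zero-pad to 5 bytes: K' = 79 55 63 51 00.
K' ⊕ ipad = 4f 63 55 67 36.
Inner input = 4f 63 55 67 36 ∥ c1 85 a3 5b 76.
Inner hash: XOR 4f⊕63⊕55⊕67⊕36⊕c1⊕85⊕a3⊕5b⊕76 = e2.

e2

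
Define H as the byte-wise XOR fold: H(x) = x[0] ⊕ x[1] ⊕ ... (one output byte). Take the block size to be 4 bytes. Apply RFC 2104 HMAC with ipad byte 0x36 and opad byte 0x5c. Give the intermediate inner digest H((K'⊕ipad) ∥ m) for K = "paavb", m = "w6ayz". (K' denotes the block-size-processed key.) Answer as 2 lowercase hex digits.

47

Key "paavb" = 70 61 61 76 62 is 5 bytes > B = 4, so hash it first: H(key) = 64, then zero-pad to 4 bytes: K' = 64 00 00 00.
K' ⊕ ipad = 52 36 36 36.
Inner input = 52 36 36 36 ∥ 77 36 61 79 7a.
Inner hash: XOR 52⊕36⊕36⊕36⊕77⊕36⊕61⊕79⊕7a = 47.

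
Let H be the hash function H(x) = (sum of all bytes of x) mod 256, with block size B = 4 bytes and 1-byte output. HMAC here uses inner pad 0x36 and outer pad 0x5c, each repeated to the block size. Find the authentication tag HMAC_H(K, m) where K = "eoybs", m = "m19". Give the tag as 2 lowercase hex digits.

Key "eoybs" = 65 6f 79 62 73 is 5 bytes > B = 4, so hash it first: H(key) = 22, then zero-pad to 4 bytes: K' = 22 00 00 00.
K' ⊕ ipad = 14 36 36 36.  K' ⊕ opad = 7e 5c 5c 5c.
Inner input = (K'⊕ipad) ∥ m = 14 36 36 36 ∥ 6d 31 39.
Inner hash: sum = 20+54+54+54+109+49+57 = 397; mod 256 = 141 → 8d.
Outer input = (K'⊕opad) ∥ inner = 7e 5c 5c 5c ∥ 8d.
Outer hash (tag): sum = 126+92+92+92+141 = 543; mod 256 = 31 → 1f.

1f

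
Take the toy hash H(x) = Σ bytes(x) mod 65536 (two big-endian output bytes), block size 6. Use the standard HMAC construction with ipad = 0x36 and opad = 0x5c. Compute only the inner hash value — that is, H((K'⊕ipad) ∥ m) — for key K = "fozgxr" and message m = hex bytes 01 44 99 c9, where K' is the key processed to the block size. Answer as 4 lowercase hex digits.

037f

Key "fozgxr" = 66 6f 7a 67 78 72 is exactly B = 6 bytes: K' = 66 6f 7a 67 78 72.
K' ⊕ ipad = 50 59 4c 51 4e 44.
Inner input = 50 59 4c 51 4e 44 ∥ 01 44 99 c9.
Inner hash: sum = 80+89+76+81+78+68+1+68+153+201 = 895 → 03 7f.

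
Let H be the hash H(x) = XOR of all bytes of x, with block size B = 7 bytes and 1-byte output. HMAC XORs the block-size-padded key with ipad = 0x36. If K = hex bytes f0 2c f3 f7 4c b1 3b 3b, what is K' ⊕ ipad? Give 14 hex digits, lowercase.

Key hex bytes f0 2c f3 f7 4c b1 3b 3b is 8 bytes > B = 7, so hash it first: H(key) = 25, then zero-pad to 7 bytes: K' = 25 00 00 00 00 00 00.
XOR each byte with 0x36: 25⊕36=13, 00⊕36=36, 00⊕36=36, 00⊕36=36, 00⊕36=36, 00⊕36=36, 00⊕36=36.

13363636363636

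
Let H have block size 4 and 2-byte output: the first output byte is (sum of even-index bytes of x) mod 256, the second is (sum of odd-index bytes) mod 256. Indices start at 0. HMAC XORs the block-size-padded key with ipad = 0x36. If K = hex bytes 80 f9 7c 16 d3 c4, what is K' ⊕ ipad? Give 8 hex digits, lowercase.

f9e53636

Key hex bytes 80 f9 7c 16 d3 c4 is 6 bytes > B = 4, so hash it first: H(key) = cf d3, then zero-pad to 4 bytes: K' = cf d3 00 00.
XOR each byte with 0x36: cf⊕36=f9, d3⊕36=e5, 00⊕36=36, 00⊕36=36.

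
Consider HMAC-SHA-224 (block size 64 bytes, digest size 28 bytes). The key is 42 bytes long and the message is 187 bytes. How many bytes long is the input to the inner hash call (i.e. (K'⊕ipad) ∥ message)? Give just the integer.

Key is 42 ≤ 64 bytes, zero-padded: |K'| = 64.
Inner input = (K'⊕ipad) ∥ m → 64 + 187 = 251 bytes.

251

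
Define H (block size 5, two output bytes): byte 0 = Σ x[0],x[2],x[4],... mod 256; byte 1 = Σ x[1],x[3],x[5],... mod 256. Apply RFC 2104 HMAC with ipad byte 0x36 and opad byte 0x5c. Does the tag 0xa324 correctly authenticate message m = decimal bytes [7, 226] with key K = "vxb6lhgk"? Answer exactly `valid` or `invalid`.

Key "vxb6lhgk" = 76 78 62 36 6c 68 67 6b is 8 bytes > B = 5, so hash it first: H(key) = ab 81, then zero-pad to 5 bytes: K' = ab 81 00 00 00.
K' ⊕ ipad = 9d b7 36 36 36; K' ⊕ opad = f7 dd 5c 5c 5c.
Inner hash: even-index sum = 491 mod 256 = 235; odd-index sum = 244 mod 256 = 244 → eb f4.
Outer hash (recomputed tag): even-index sum = 675 mod 256 = 163; odd-index sum = 548 mod 256 = 36 → a3 24.
Recomputed tag = a324; claimed = a324 → match.

valid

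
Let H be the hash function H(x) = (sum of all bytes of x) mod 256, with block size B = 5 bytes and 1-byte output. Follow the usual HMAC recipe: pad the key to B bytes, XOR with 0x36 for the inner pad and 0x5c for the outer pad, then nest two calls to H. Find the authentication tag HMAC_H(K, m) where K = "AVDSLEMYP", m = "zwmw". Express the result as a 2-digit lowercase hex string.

89

Key "AVDSLEMYP" = 41 56 44 53 4c 45 4d 59 50 is 9 bytes > B = 5, so hash it first: H(key) = b5, then zero-pad to 5 bytes: K' = b5 00 00 00 00.
K' ⊕ ipad = 83 36 36 36 36.  K' ⊕ opad = e9 5c 5c 5c 5c.
Inner input = (K'⊕ipad) ∥ m = 83 36 36 36 36 ∥ 7a 77 6d 77.
Inner hash: sum = 131+54+54+54+54+122+119+109+119 = 816; mod 256 = 48 → 30.
Outer input = (K'⊕opad) ∥ inner = e9 5c 5c 5c 5c ∥ 30.
Outer hash (tag): sum = 233+92+92+92+92+48 = 649; mod 256 = 137 → 89.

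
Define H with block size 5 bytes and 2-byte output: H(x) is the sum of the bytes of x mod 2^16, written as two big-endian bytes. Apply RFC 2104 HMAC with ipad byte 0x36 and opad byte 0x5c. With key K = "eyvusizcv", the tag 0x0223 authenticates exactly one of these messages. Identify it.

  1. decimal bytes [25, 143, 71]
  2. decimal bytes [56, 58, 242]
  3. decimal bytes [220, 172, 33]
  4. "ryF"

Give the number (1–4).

2

Key "eyvusizcv" = 65 79 76 75 73 69 7a 63 76 is 9 bytes > B = 5, so hash it first: H(key) = 03 f8, then zero-pad to 5 bytes: K' = 03 f8 00 00 00.
K' ⊕ ipad = 35 ce 36 36 36; K' ⊕ opad = 5f a4 5c 5c 5c.
m1: inner = H(35 ce 36 36 36 19 8f 47) = 02 94; tag = H(5f a4 5c 5c 5c 02 94) = 02ad
m2: inner = H(35 ce 36 36 36 38 3a f2) = 03 09; tag = H(5f a4 5c 5c 5c 03 09) = 0223 ← matches
m3: inner = H(35 ce 36 36 36 dc ac 21) = 03 4e; tag = H(5f a4 5c 5c 5c 03 4e) = 0268
m4: inner = H(35 ce 36 36 36 72 79 46) = 02 d6; tag = H(5f a4 5c 5c 5c 02 d6) = 02ef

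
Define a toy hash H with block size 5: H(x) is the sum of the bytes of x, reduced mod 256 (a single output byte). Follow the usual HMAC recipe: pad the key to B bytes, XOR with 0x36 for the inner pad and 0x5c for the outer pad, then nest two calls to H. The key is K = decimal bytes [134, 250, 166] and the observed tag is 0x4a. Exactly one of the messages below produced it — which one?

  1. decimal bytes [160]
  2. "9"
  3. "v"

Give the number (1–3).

1

Key decimal bytes [134, 250, 166] = 86 fa a6 is 3 bytes ≤ B = 5; zero-pad to 5 bytes: K' = 86 fa a6 00 00.
K' ⊕ ipad = b0 cc 90 36 36; K' ⊕ opad = da a6 fa 5c 5c.
m1: inner = H(b0 cc 90 36 36 a0) = 18; tag = H(da a6 fa 5c 5c 18) = 4a ← matches
m2: inner = H(b0 cc 90 36 36 39) = b1; tag = H(da a6 fa 5c 5c b1) = e3
m3: inner = H(b0 cc 90 36 36 76) = ee; tag = H(da a6 fa 5c 5c ee) = 20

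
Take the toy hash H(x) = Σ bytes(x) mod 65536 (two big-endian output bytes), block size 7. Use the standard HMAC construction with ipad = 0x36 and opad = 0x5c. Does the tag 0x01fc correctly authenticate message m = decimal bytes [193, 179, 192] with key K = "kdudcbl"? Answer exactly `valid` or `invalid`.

valid

Key "kdudcbl" = 6b 64 75 64 63 62 6c is exactly B = 7 bytes: K' = 6b 64 75 64 63 62 6c.
K' ⊕ ipad = 5d 52 43 52 55 54 5a; K' ⊕ opad = 37 38 29 38 3f 3e 30.
Inner hash: sum = 93+82+67+82+85+84+90+193+179+192 = 1147 → 04 7b.
Outer hash (recomputed tag): sum = 55+56+41+56+63+62+48+4+123 = 508 → 01 fc.
Recomputed tag = 01fc; claimed = 01fc → match.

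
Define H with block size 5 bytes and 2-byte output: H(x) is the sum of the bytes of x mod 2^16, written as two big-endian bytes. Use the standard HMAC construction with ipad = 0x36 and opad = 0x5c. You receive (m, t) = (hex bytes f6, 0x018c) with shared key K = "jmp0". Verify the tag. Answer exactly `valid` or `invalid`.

valid

Key "jmp0" = 6a 6d 70 30 is 4 bytes ≤ B = 5; zero-pad to 5 bytes: K' = 6a 6d 70 30 00.
K' ⊕ ipad = 5c 5b 46 06 36; K' ⊕ opad = 36 31 2c 6c 5c.
Inner hash: sum = 92+91+70+6+54+246 = 559 → 02 2f.
Outer hash (recomputed tag): sum = 54+49+44+108+92+2+47 = 396 → 01 8c.
Recomputed tag = 018c; claimed = 018c → match.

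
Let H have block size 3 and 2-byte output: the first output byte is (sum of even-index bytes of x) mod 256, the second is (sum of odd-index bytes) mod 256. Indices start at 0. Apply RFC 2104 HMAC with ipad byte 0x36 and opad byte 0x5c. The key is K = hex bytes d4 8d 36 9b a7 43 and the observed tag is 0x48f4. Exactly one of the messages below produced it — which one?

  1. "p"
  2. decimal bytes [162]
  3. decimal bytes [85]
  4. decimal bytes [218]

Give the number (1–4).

Key hex bytes d4 8d 36 9b a7 43 is 6 bytes > B = 3, so hash it first: H(key) = b1 6b, then zero-pad to 3 bytes: K' = b1 6b 00.
K' ⊕ ipad = 87 5d 36; K' ⊕ opad = ed 37 5c.
m1: inner = H(87 5d 36 70) = bd cd; tag = H(ed 37 5c bd cd) = 16f4
m2: inner = H(87 5d 36 a2) = bd ff; tag = H(ed 37 5c bd ff) = 48f4 ← matches
m3: inner = H(87 5d 36 55) = bd b2; tag = H(ed 37 5c bd b2) = fbf4
m4: inner = H(87 5d 36 da) = bd 37; tag = H(ed 37 5c bd 37) = 80f4

2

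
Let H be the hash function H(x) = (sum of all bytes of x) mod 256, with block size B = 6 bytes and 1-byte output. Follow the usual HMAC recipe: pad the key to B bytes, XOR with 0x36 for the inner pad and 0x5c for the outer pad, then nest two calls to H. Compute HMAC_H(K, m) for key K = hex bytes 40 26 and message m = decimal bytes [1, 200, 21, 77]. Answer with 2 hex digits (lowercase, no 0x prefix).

Key hex bytes 40 26 is 2 bytes ≤ B = 6; zero-pad to 6 bytes: K' = 40 26 00 00 00 00.
K' ⊕ ipad = 76 10 36 36 36 36.  K' ⊕ opad = 1c 7a 5c 5c 5c 5c.
Inner input = (K'⊕ipad) ∥ m = 76 10 36 36 36 36 ∥ 01 c8 15 4d.
Inner hash: sum = 118+16+54+54+54+54+1+200+21+77 = 649; mod 256 = 137 → 89.
Outer input = (K'⊕opad) ∥ inner = 1c 7a 5c 5c 5c 5c ∥ 89.
Outer hash (tag): sum = 28+122+92+92+92+92+137 = 655; mod 256 = 143 → 8f.

8f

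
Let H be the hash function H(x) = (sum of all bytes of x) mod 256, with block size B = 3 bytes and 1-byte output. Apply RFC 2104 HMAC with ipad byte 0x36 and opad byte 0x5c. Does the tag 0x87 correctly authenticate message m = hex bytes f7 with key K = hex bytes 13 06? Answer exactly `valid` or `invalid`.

Key hex bytes 13 06 is 2 bytes ≤ B = 3; zero-pad to 3 bytes: K' = 13 06 00.
K' ⊕ ipad = 25 30 36; K' ⊕ opad = 4f 5a 5c.
Inner hash: sum = 37+48+54+247 = 386; mod 256 = 130 → 82.
Outer hash (recomputed tag): sum = 79+90+92+130 = 391; mod 256 = 135 → 87.
Recomputed tag = 87; claimed = 87 → match.

valid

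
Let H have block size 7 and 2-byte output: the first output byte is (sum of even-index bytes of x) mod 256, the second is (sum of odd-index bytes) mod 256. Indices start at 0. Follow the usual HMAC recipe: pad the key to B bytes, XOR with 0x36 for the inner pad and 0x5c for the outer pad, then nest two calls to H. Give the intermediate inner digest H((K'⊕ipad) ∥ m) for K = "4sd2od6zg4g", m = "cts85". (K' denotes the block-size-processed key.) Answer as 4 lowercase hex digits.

Key "4sd2od6zg4g" = 34 73 64 32 6f 64 36 7a 67 34 67 is 11 bytes > B = 7, so hash it first: H(key) = 0b b7, then zero-pad to 7 bytes: K' = 0b b7 00 00 00 00 00.
K' ⊕ ipad = 3d 81 36 36 36 36 36.
Inner input = 3d 81 36 36 36 36 36 ∥ 63 74 73 38 35.
Inner hash: even-index sum = 395 mod 256 = 139; odd-index sum = 504 mod 256 = 248 → 8b f8.

8bf8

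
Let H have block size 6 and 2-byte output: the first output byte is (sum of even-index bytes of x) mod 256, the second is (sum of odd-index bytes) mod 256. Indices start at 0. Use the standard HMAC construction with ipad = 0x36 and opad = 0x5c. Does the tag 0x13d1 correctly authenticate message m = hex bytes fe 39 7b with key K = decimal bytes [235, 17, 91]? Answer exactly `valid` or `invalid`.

valid

Key decimal bytes [235, 17, 91] = eb 11 5b is 3 bytes ≤ B = 6; zero-pad to 6 bytes: K' = eb 11 5b 00 00 00.
K' ⊕ ipad = dd 27 6d 36 36 36; K' ⊕ opad = b7 4d 07 5c 5c 5c.
Inner hash: even-index sum = 761 mod 256 = 249; odd-index sum = 204 mod 256 = 204 → f9 cc.
Outer hash (recomputed tag): even-index sum = 531 mod 256 = 19; odd-index sum = 465 mod 256 = 209 → 13 d1.
Recomputed tag = 13d1; claimed = 13d1 → match.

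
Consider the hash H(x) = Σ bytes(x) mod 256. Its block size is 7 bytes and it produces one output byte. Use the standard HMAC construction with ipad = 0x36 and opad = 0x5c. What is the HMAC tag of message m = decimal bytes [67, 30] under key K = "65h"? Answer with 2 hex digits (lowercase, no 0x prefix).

11

Key "65h" = 36 35 68 is 3 bytes ≤ B = 7; zero-pad to 7 bytes: K' = 36 35 68 00 00 00 00.
K' ⊕ ipad = 00 03 5e 36 36 36 36.  K' ⊕ opad = 6a 69 34 5c 5c 5c 5c.
Inner input = (K'⊕ipad) ∥ m = 00 03 5e 36 36 36 36 ∥ 43 1e.
Inner hash: sum = 0+3+94+54+54+54+54+67+30 = 410; mod 256 = 154 → 9a.
Outer input = (K'⊕opad) ∥ inner = 6a 69 34 5c 5c 5c 5c ∥ 9a.
Outer hash (tag): sum = 106+105+52+92+92+92+92+154 = 785; mod 256 = 17 → 11.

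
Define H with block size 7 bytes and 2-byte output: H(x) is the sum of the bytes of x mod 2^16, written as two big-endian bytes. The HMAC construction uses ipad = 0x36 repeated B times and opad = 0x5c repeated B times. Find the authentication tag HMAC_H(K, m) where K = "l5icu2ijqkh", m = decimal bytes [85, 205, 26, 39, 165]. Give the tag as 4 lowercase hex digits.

Key "l5icu2ijqkh" = 6c 35 69 63 75 32 69 6a 71 6b 68 is 11 bytes > B = 7, so hash it first: H(key) = 04 2b, then zero-pad to 7 bytes: K' = 04 2b 00 00 00 00 00.
K' ⊕ ipad = 32 1d 36 36 36 36 36.  K' ⊕ opad = 58 77 5c 5c 5c 5c 5c.
Inner input = (K'⊕ipad) ∥ m = 32 1d 36 36 36 36 36 ∥ 55 cd 1a 27 a5.
Inner hash: sum = 50+29+54+54+54+54+54+85+205+26+39+165 = 869 → 03 65.
Outer input = (K'⊕opad) ∥ inner = 58 77 5c 5c 5c 5c 5c ∥ 03 65.
Outer hash (tag): sum = 88+119+92+92+92+92+92+3+101 = 771 → 03 03.

0303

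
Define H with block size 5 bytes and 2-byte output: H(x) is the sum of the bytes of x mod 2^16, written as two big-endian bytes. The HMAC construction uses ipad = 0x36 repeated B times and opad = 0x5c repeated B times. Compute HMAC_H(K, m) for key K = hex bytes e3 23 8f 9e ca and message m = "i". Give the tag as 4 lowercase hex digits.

041c

Key hex bytes e3 23 8f 9e ca is exactly B = 5 bytes: K' = e3 23 8f 9e ca.
K' ⊕ ipad = d5 15 b9 a8 fc.  K' ⊕ opad = bf 7f d3 c2 96.
Inner input = (K'⊕ipad) ∥ m = d5 15 b9 a8 fc ∥ 69.
Inner hash: sum = 213+21+185+168+252+105 = 944 → 03 b0.
Outer input = (K'⊕opad) ∥ inner = bf 7f d3 c2 96 ∥ 03 b0.
Outer hash (tag): sum = 191+127+211+194+150+3+176 = 1052 → 04 1c.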